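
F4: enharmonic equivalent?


Enharmonic notes sound the same pitch but are spelled with different letter names
F and E# name the same pitch class
= E#4


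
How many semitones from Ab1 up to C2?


Working:
Absolute semitone position = octave×12 + chromatic position
Ab1: 1×12 + 8 = 20
C2: 2×12 + 0 = 24
Difference = 24 - 20 = 4
= 4 semitones


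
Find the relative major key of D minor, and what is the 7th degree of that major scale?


Solution.
The relative major shares the key signature and is a minor 3rd above the minor tonic
A minor 3rd above D is F
→ relative major of D minor is F major
F major scale: F G A Bb C D E
= F major; 7th degree = E


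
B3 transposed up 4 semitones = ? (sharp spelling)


B3: chromatic position 11 in octave 3 → absolute = 3×12 + 11 = 47
Transpose up 4: 47 + 4 = 51
51 = 4×12 + 3 → D# in octave 4
Result = D#4


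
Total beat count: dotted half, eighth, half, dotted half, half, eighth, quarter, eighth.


Beat values:
  dotted half = 3 beats
  eighth = 0.5 beats
  half = 2 beats
  dotted half = 3 beats
  half = 2 beats
  eighth = 0.5 beats
  quarter = 1 beat
  eighth = 0.5 beats
Sum = 3 + 0.5 + 2 + 3 + 2 + 0.5 + 1 + 0.5
= 12.5 beats


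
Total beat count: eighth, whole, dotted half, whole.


Solution.
Beat values:
  eighth = 0.5 beats
  whole = 4 beats
  dotted half = 3 beats
  whole = 4 beats
Sum = 0.5 + 4 + 3 + 4
= 11.5 beats


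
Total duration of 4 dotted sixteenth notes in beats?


Reasoning:
Base sixteenth note = 1/4 beats
Dot 1 adds half the previous value: +1/8
One dotted sixteenth = 1/4 + 1/8 = 3/8
4 of them = 4 × 3/8 = 3/2
= 3/2 beats


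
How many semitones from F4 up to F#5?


Absolute semitone position = octave×12 + chromatic position
F4: 4×12 + 5 = 53
F#5: 5×12 + 6 = 66
Difference = 66 - 53 = 13
= 13 semitones


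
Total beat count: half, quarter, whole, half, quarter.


Working:
Beat values:
  half = 2 beats
  quarter = 1 beat
  whole = 4 beats
  half = 2 beats
  quarter = 1 beat
Sum = 2 + 1 + 4 + 2 + 1
= 10 beats


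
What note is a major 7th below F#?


A 7th spans 7 letter names, so from F we land on G
A major 7th = 11 semitones below F#
Spell G at that pitch: G
= G


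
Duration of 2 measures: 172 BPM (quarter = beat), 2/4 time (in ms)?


Quarter-note beat duration = 60000 / 172 ms
Beats per measure (2/4) = 2
One measure = 2 × 60000 / 172 = 120000 / 172 ms
2 measures = 2 × 120000 / 172 = 240000 / 172
= 1395.3 ms


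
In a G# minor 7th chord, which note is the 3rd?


Minor 7th chord = root + minor 3rd + perfect 5th + minor 7th
Seventh chords stack in thirds, so the letter names are G-B-D-F
Root: G#
Minor 3rd above G#: B
Perfect 5th above G#: D#
Minor 7th above G#: F#
The 3rd = B


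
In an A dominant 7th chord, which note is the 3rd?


Dominant 7th chord = root + major 3rd + perfect 5th + minor 7th
Seventh chords stack in thirds, so the letter names are A-C-E-G
Root: A
Major 3rd above A: C#
Perfect 5th above A: E
Minor 7th above A: G
The 3rd = C#


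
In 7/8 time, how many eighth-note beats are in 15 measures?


Solution.
Time signature 7/8: the bottom number 8 means the eighth note gets one count
The top number 7 means 7 eighth-note beats per measure
Total = 7 × 15 measures
= 105 eighth-note beats


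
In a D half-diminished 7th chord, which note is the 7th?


Half-diminished 7th chord = root + minor 3rd + diminished 5th + minor 7th
Seventh chords stack in thirds, so the letter names are D-F-A-C
Root: D
Minor 3rd above D: F
Diminished 5th above D: Ab
Minor 7th above D: C
The 7th = C


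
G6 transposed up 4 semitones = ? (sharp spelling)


Solution.
G6: chromatic position 7 in octave 6 → absolute = 6×12 + 7 = 79
Transpose up 4: 79 + 4 = 83
83 = 6×12 + 11 → B in octave 6
Result = B6


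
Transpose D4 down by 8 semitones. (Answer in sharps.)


D4: chromatic position 2 in octave 4 → absolute = 4×12 + 2 = 50
Transpose down 8: 50 - 8 = 42
42 = 3×12 + 6 → F# in octave 3
Result = F#3


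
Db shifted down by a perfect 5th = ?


Let's work it out.
perfect 5th: 5 letter names, 7 semitones
Letter: D - 4 → G
Pitch: Db - 7 semitones, spelled as a G → Gb
= Gb


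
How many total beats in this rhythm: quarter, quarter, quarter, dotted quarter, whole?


Step by step:
Beat values:
  quarter = 1 beat
  quarter = 1 beat
  quarter = 1 beat
  dotted quarter = 1.5 beats
  whole = 4 beats
Sum = 1 + 1 + 1 + 1.5 + 4
= 8.5 beats


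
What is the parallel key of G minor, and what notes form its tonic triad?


Parallel keys share the same tonic but differ in mode
G minor → parallel is G major
Tonic triad of G major = G B D
= G major; triad = G B D


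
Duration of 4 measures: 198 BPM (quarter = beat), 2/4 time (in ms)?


Step by step:
Quarter-note beat duration = 60000 / 198 ms
Beats per measure (2/4) = 2
One measure = 2 × 60000 / 198 = 120000 / 198 ms
4 measures = 4 × 120000 / 198 = 480000 / 198
= 2424.2 ms


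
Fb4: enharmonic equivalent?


Step by step:
Enharmonic notes sound the same pitch but are spelled with different letter names
Fb and E name the same pitch class
= E4


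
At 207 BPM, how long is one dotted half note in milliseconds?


One quarter-note beat = 60000 / BPM = 60000 / 207 ms
Dotted half note = 3 × quarter note
Duration = 3 × 60000 / 207 = 180000 / 207
= 869.6 ms


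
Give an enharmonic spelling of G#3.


Step by step:
Enharmonic notes sound the same pitch but are spelled with different letter names
G# and Ab name the same pitch class
= Ab3


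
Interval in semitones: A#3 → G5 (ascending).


Let's work it out.
Absolute semitone position = octave×12 + chromatic position
A#3: 3×12 + 10 = 46
G5: 5×12 + 7 = 67
Difference = 67 - 46 = 21
= 21 semitones


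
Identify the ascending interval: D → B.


Working:
Letter names: D → B spans 6 letter names → a 6th
Semitones: D → B = 9 half-steps
A 6th of 9 semitones is a major 6th
= major 6th


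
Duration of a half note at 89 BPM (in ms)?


One quarter-note beat = 60000 / BPM = 60000 / 89 ms
Half note = 2 × quarter note
Duration = 2 × 60000 / 89 = 120000 / 89
= 1348.3 ms


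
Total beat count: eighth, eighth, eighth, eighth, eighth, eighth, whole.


Reasoning:
Beat values:
  eighth = 0.5 beats
  eighth = 0.5 beats
  eighth = 0.5 beats
  eighth = 0.5 beats
  eighth = 0.5 beats
  eighth = 0.5 beats
  whole = 4 beats
Sum = 0.5 + 0.5 + 0.5 + 0.5 + 0.5 + 0.5 + 4
= 7 beats


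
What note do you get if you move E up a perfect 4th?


Reasoning:
perfect 4th: 4 letter names, 5 semitones
Letter: E + 3 → A
Pitch: E + 5 semitones, spelled as an A → A
= A


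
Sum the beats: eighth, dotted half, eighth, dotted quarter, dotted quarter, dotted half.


Step by step:
Beat values:
  eighth = 0.5 beats
  dotted half = 3 beats
  eighth = 0.5 beats
  dotted quarter = 1.5 beats
  dotted quarter = 1.5 beats
  dotted half = 3 beats
Sum = 0.5 + 3 + 0.5 + 1.5 + 1.5 + 3
= 10 beats


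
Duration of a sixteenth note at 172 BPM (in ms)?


Reasoning:
One quarter-note beat = 60000 / BPM = 60000 / 172 ms
Sixteenth note = 1/4 × quarter note
Duration = 1/4 × 60000 / 172 = 15000 / 172
= 87.2 ms


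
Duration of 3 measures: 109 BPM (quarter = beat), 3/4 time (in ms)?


Solution.
Quarter-note beat duration = 60000 / 109 ms
Beats per measure (3/4) = 3
One measure = 3 × 60000 / 109 = 180000 / 109 ms
3 measures = 3 × 180000 / 109 = 540000 / 109
= 4954.1 ms


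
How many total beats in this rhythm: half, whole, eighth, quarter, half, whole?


Beat values:
  half = 2 beats
  whole = 4 beats
  eighth = 0.5 beats
  quarter = 1 beat
  half = 2 beats
  whole = 4 beats
Sum = 2 + 4 + 0.5 + 1 + 2 + 4
= 13.5 beats


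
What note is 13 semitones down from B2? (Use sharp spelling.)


B2: chromatic position 11 in octave 2 → absolute = 2×12 + 11 = 35
Transpose down 13: 35 - 13 = 22
22 = 1×12 + 10 → A# in octave 1
Result = A#1


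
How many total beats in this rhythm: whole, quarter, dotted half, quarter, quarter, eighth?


Beat values:
  whole = 4 beats
  quarter = 1 beat
  dotted half = 3 beats
  quarter = 1 beat
  quarter = 1 beat
  eighth = 0.5 beats
Sum = 4 + 1 + 3 + 1 + 1 + 0.5
= 10.5 beats


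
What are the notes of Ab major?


Solution.
Major scale pattern: W-W-H-W-W-W-H (2-2-1-2-2-2-1 semitones)
Starting from Ab:
  Ab + 2 semitones → Bb
  Bb + 2 semitones → C
  C + 1 semitone → Db
  Db + 2 semitones → Eb
  Eb + 2 semitones → F
  F + 2 semitones → G
  G + 1 semitone → Ab
Scale = Ab Bb C Db Eb F G


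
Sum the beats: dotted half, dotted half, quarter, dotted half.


Beat values:
  dotted half = 3 beats
  dotted half = 3 beats
  quarter = 1 beat
  dotted half = 3 beats
Sum = 3 + 3 + 1 + 3
= 10 beats


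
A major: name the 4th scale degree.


Working:
Major scale pattern: W-W-H-W-W-W-H (2-2-1-2-2-2-1 semitones)
Starting from A:
  A + 2 semitones → B
  B + 2 semitones → C#
  C# + 1 semitone → D
  D + 2 semitones → E
  E + 2 semitones → F#
  F# + 2 semitones → G#
  G# + 1 semitone → A
Scale: A B C# D E F# G#
Degree 4 = D


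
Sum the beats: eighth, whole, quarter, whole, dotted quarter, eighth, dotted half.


Step by step:
Beat values:
  eighth = 0.5 beats
  whole = 4 beats
  quarter = 1 beat
  whole = 4 beats
  dotted quarter = 1.5 beats
  eighth = 0.5 beats
  dotted half = 3 beats
Sum = 0.5 + 4 + 1 + 4 + 1.5 + 0.5 + 3
= 14.5 beats


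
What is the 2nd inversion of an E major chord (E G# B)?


Working:
Root position: E G# B
2nd inversion: move root and 3rd up an octave
Bass note: B
Notes (bottom to top) = B E G#


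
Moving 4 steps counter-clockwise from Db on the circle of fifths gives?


Working:
Each counter-clockwise step moves down a perfect 5th (= up a perfect 4th)
From Db: Db → F#/Gb → B → E → A
= A


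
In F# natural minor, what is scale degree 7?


Let's work it out.
Natural minor scale pattern: W-H-W-W-H-W-W (2-1-2-2-1-2-2 semitones)
Starting from F#:
  F# + 2 semitones → G#
  G# + 1 semitone → A
  A + 2 semitones → B
  B + 2 semitones → C#
  C# + 1 semitone → D
  D + 2 semitones → E
  E + 2 semitones → F#
Scale: F# G# A B C# D E
Degree 7 = E


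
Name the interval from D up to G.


Let's work it out.
Letter names: D → G spans 4 letter names → a 4th
Semitones: D → G = 5 half-steps
A 4th of 5 semitones is a perfect 4th
= perfect 4th


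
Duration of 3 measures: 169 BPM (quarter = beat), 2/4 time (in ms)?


Step by step:
Quarter-note beat duration = 60000 / 169 ms
Beats per measure (2/4) = 2
One measure = 2 × 60000 / 169 = 120000 / 169 ms
3 measures = 3 × 120000 / 169 = 360000 / 169
= 2130.2 ms


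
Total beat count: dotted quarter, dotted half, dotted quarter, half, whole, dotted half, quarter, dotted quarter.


Reasoning:
Beat values:
  dotted quarter = 1.5 beats
  dotted half = 3 beats
  dotted quarter = 1.5 beats
  half = 2 beats
  whole = 4 beats
  dotted half = 3 beats
  quarter = 1 beat
  dotted quarter = 1.5 beats
Sum = 1.5 + 3 + 1.5 + 2 + 4 + 3 + 1 + 1.5
= 17.5 beats


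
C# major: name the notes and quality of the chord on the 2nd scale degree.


C# major scale: C# D# E# F# G# A# B#
Diatonic triad on degree 2 stacks scale notes 2, 4, 6: D# F# A#
D#→F# = 3 semitones; D#→A# = 7 semitones → minor triad
= D# F# A# (minor)


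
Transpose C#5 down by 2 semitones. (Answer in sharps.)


Reasoning:
C#5: chromatic position 1 in octave 5 → absolute = 5×12 + 1 = 61
Transpose down 2: 61 - 2 = 59
59 = 4×12 + 11 → B in octave 4
Result = B4


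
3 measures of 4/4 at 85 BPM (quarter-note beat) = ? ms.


Quarter-note beat duration = 60000 / 85 ms
Beats per measure (4/4) = 4
One measure = 4 × 60000 / 85 = 240000 / 85 ms
3 measures = 3 × 240000 / 85 = 720000 / 85
= 8470.6 ms


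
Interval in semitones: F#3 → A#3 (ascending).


Absolute semitone position = octave×12 + chromatic position
F#3: 3×12 + 6 = 42
A#3: 3×12 + 10 = 46
Difference = 46 - 42 = 4
= 4 semitones


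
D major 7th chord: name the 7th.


Reasoning:
Major 7th chord = root + major 3rd + perfect 5th + major 7th
Seventh chords stack in thirds, so the letter names are D-F-A-C
Root: D
Major 3rd above D: F#
Perfect 5th above D: A
Major 7th above D: C#
The 7th = C#


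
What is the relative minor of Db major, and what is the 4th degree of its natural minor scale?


Working:
The relative minor shares the major's key signature and starts on its 6th degree
6th degree = a major 6th above the tonic; a major 6th above Db is Bb
→ relative minor of Db major is Bb minor
Bb natural minor scale: Bb C Db Eb F Gb Ab
= Bb minor; 4th degree = Eb


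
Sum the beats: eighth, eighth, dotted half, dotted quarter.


Working:
Beat values:
  eighth = 0.5 beats
  eighth = 0.5 beats
  dotted half = 3 beats
  dotted quarter = 1.5 beats
Sum = 0.5 + 0.5 + 3 + 1.5
= 5.5 beats


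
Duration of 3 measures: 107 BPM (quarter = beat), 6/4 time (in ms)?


Solution.
Quarter-note beat duration = 60000 / 107 ms
Beats per measure (6/4) = 6
One measure = 6 × 60000 / 107 = 360000 / 107 ms
3 measures = 3 × 360000 / 107 = 1080000 / 107
= 10093.5 ms


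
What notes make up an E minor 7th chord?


Working:
Minor 7th chord = root + minor 3rd + perfect 5th + minor 7th
Seventh chords stack in thirds, so the letter names are E-G-B-D
Root: E
Minor 3rd above E: G
Perfect 5th above E: B
Minor 7th above E: D
Chord = E G B D


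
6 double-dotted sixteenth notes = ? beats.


Base sixteenth note = 1/4 beats
Dot 1 adds half the previous value: +1/8
Dot 2 adds half the previous value: +1/16
One double-dotted sixteenth = 1/4 + 1/8 + 1/16 = 7/16
6 of them = 6 × 7/16 = 21/8
= 21/8 beats


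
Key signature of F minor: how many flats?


Let's work it out.
Flat minor keys: A(0), D(1), G(2), C(3), F(4), Bb(5), Eb(6), Ab(7)
F minor has 4 flats
Order of flats: Bb Eb Ab Db Gb Cb Fb → first 4: Bb, Eb, Ab, Db
= 4 flats


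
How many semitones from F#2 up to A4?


Absolute semitone position = octave×12 + chromatic position
F#2: 2×12 + 6 = 30
A4: 4×12 + 9 = 57
Difference = 57 - 30 = 27
= 27 semitones


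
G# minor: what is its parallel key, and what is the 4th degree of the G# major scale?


Let's work it out.
Parallel keys share the same tonic but differ in mode
G# minor → parallel is G# major
G# major scale: G# A# B# C# D# E# F##
= G# major; 4th degree = C#


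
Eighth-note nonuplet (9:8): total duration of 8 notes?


Step by step:
Nonuplet: 9 notes occupy the space of 8 eighth notes
Space = 8 × 1/2 = 4 beats
Each nonuplet note = 4 / 9 = 4/9 beats
8 notes = 8 × 4/9 = 32/9
= 32/9 beats


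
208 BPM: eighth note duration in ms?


Working:
One quarter-note beat = 60000 / BPM = 60000 / 208 ms
Eighth note = 1/2 × quarter note
Duration = 1/2 × 60000 / 208 = 30000 / 208
= 144.2 ms


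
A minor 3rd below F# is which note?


Let's work it out.
A 3rd spans 3 letter names, so from F we land on D
A minor 3rd = 3 semitones below F#
Spell D at that pitch: D#
= D#


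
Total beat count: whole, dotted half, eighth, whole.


Solution.
Beat values:
  whole = 4 beats
  dotted half = 3 beats
  eighth = 0.5 beats
  whole = 4 beats
Sum = 4 + 3 + 0.5 + 4
= 11.5 beats


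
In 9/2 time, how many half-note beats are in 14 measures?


Time signature 9/2: the bottom number 2 means the half note gets one count
The top number 9 means 9 half-note beats per measure
Total = 9 × 14 measures
= 126 half-note beats


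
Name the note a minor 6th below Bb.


Let's work it out.
A 6th spans 6 letter names, so from B we land on D
A minor 6th = 8 semitones below Bb
Spell D at that pitch: D
= D


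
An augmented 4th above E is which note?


A 4th spans 4 letter names, so from E we land on A
An augmented 4th = 6 semitones above E
Spell A at that pitch: A#
= A#


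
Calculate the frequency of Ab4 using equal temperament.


f = 440 × 2^(n/12) where n = semitones from A4
Ab4: -1 semitones from A4
f = 440 × 2^(-1/12)
f = 415.30 Hz


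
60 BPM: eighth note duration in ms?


One quarter-note beat = 60000 / BPM = 60000 / 60 ms
Eighth note = 1/2 × quarter note
Duration = 1/2 × 60000 / 60 = 30000 / 60
= 500.0 ms


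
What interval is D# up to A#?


Reasoning:
Letter names: D → A spans 5 letter names → a 5th
Semitones: D# → A# = 7 half-steps
A 5th of 7 semitones is a perfect 5th
= perfect 5th


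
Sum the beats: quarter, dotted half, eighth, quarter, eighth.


Beat values:
  quarter = 1 beat
  dotted half = 3 beats
  eighth = 0.5 beats
  quarter = 1 beat
  eighth = 0.5 beats
Sum = 1 + 3 + 0.5 + 1 + 0.5
= 6 beats


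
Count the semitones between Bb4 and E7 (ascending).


Solution.
Absolute semitone position = octave×12 + chromatic position
Bb4: 4×12 + 10 = 58
E7: 7×12 + 4 = 88
Difference = 88 - 58 = 30
= 30 semitones


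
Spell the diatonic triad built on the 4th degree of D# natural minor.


Working:
D# natural minor scale: D# E# F# G# A# B C#
Diatonic triad on degree 4 stacks scale notes 4, 6, 1: G# B D#
G#→B = 3 semitones; G#→D# = 7 semitones → minor triad
= G# B D# (minor)


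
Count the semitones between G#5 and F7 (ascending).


Working:
Absolute semitone position = octave×12 + chromatic position
G#5: 5×12 + 8 = 68
F7: 7×12 + 5 = 89
Difference = 89 - 68 = 21
= 21 semitones


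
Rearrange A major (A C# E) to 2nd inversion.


Root position: A C# E
2nd inversion: move root and 3rd up an octave
Bass note: E
Notes (bottom to top) = E A C#


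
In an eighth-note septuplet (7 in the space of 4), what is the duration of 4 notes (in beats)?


Solution.
Septuplet: 7 notes occupy the space of 4 eighth notes
Space = 4 × 1/2 = 2 beats
Each septuplet note = 2 / 7 = 2/7 beats
4 notes = 4 × 2/7 = 8/7
= 8/7 beats


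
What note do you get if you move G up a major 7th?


Solution.
major 7th: 7 letter names, 11 semitones
Letter: G + 6 → F
Pitch: G + 11 semitones, spelled as an F → F#
= F#


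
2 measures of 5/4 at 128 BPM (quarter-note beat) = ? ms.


Step by step:
Quarter-note beat duration = 60000 / 128 ms
Beats per measure (5/4) = 5
One measure = 5 × 60000 / 128 = 300000 / 128 ms
2 measures = 2 × 300000 / 128 = 600000 / 128
= 4687.5 ms


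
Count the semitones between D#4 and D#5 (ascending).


Absolute semitone position = octave×12 + chromatic position
D#4: 4×12 + 3 = 51
D#5: 5×12 + 3 = 63
Difference = 63 - 51 = 12
= 12 semitones


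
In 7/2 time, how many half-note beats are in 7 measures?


Reasoning:
Time signature 7/2: the bottom number 2 means the half note gets one count
The top number 7 means 7 half-note beats per measure
Total = 7 × 7 measures
= 49 half-note beats


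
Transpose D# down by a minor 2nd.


Let's work it out.
minor 2nd: 2 letter names, 1 semitones
Letter: D - 1 → C
Pitch: D# - 1 semitones, spelled as a C → C##
= C##


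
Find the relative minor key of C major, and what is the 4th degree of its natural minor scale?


Let's work it out.
The relative minor shares the major's key signature and starts on its 6th degree
6th degree = a major 6th above the tonic; a major 6th above C is A
→ relative minor of C major is A minor
A natural minor scale: A B C D E F G
= A minor; 4th degree = D


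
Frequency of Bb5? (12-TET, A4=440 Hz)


f = 440 × 2^(n/12) where n = semitones from A4
Bb5: 13 semitones from A4
f = 440 × 2^(13/12)
f = 932.33 Hz


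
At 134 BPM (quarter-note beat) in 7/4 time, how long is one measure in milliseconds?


Quarter-note beat duration = 60000 / 134 ms
Beats per measure (7/4) = 7
One measure = 7 × 60000 / 134 = 420000 / 134 ms
= 3134.3 ms


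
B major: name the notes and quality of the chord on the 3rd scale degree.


Step by step:
B major scale: B C# D# E F# G# A#
Diatonic triad on degree 3 stacks scale notes 3, 5, 7: D# F# A#
D#→F# = 3 semitones; D#→A# = 7 semitones → minor triad
= D# F# A# (minor)


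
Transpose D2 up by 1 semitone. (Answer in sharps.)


D2: chromatic position 2 in octave 2 → absolute = 2×12 + 2 = 26
Transpose up 1: 26 + 1 = 27
27 = 2×12 + 3 → D# in octave 2
Result = D#2


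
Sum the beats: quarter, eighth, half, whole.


Beat values:
  quarter = 1 beat
  eighth = 0.5 beats
  half = 2 beats
  whole = 4 beats
Sum = 1 + 0.5 + 2 + 4
= 7.5 beats


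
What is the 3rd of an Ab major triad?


Solution.
Major triad = root + major 3rd (4 semitones) + perfect 5th (7 semitones)
A triad on Ab stacks thirds, so the chord tones use letter names A-C-E
Root: Ab
Major 3rd above Ab: C
Perfect 5th above Ab: Eb
The 3rd = C


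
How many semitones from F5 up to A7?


Absolute semitone position = octave×12 + chromatic position
F5: 5×12 + 5 = 65
A7: 7×12 + 9 = 93
Difference = 93 - 65 = 28
= 28 semitones


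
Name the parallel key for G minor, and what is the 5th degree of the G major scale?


Let's work it out.
Parallel keys share the same tonic but differ in mode
G minor → parallel is G major
G major scale: G A B C D E F#
= G major; 5th degree = D


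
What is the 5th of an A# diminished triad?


Working:
Diminished triad = root + minor 3rd (3 semitones) + diminished 5th (6 semitones)
A triad on A# stacks thirds, so the chord tones use letter names A-C-E
Root: A#
Minor 3rd above A#: C#
Diminished 5th above A#: E
The 5th = E


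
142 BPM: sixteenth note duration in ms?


Working:
One quarter-note beat = 60000 / BPM = 60000 / 142 ms
Sixteenth note = 1/4 × quarter note
Duration = 1/4 × 60000 / 142 = 15000 / 142
= 105.6 ms


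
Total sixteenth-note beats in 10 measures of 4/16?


Working:
Time signature 4/16: the bottom number 16 means the sixteenth note gets one count
The top number 4 means 4 sixteenth-note beats per measure
Total = 4 × 10 measures
= 40 sixteenth-note beats


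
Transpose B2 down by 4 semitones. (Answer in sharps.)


Reasoning:
B2: chromatic position 11 in octave 2 → absolute = 2×12 + 11 = 35
Transpose down 4: 35 - 4 = 31
31 = 2×12 + 7 → G in octave 2
Result = G2


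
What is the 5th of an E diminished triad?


Diminished triad = root + minor 3rd (3 semitones) + diminished 5th (6 semitones)
A triad on E stacks thirds, so the chord tones use letter names E-G-B
Root: E
Minor 3rd above E: G
Diminished 5th above E: Bb
The 5th = Bb


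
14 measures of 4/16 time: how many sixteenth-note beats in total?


Step by step:
Time signature 4/16: the bottom number 16 means the sixteenth note gets one count
The top number 4 means 4 sixteenth-note beats per measure
Total = 4 × 14 measures
= 56 sixteenth-note beats


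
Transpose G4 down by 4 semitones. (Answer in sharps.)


Step by step:
G4: chromatic position 7 in octave 4 → absolute = 4×12 + 7 = 55
Transpose down 4: 55 - 4 = 51
51 = 4×12 + 3 → D# in octave 4
Result = D#4


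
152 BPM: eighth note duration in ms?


Let's work it out.
One quarter-note beat = 60000 / BPM = 60000 / 152 ms
Eighth note = 1/2 × quarter note
Duration = 1/2 × 60000 / 152 = 30000 / 152
= 197.4 ms


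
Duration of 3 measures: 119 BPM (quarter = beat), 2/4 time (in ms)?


Quarter-note beat duration = 60000 / 119 ms
Beats per measure (2/4) = 2
One measure = 2 × 60000 / 119 = 120000 / 119 ms
3 measures = 3 × 120000 / 119 = 360000 / 119
= 3025.2 ms


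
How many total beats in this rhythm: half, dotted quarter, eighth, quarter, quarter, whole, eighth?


Working:
Beat values:
  half = 2 beats
  dotted quarter = 1.5 beats
  eighth = 0.5 beats
  quarter = 1 beat
  quarter = 1 beat
  whole = 4 beats
  eighth = 0.5 beats
Sum = 2 + 1.5 + 0.5 + 1 + 1 + 4 + 0.5
= 10.5 beats


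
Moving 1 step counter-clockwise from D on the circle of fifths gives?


Reasoning:
Each counter-clockwise step moves down a perfect 5th (= up a perfect 4th)
From D: D → G
= G


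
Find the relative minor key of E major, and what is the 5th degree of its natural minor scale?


The relative minor shares the major's key signature and starts on its 6th degree
6th degree = a major 6th above the tonic; a major 6th above E is C#
→ relative minor of E major is C# minor
C# natural minor scale: C# D# E F# G# A B
= C# minor; 5th degree = G#


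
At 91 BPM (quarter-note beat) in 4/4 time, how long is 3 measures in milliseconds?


Working:
Quarter-note beat duration = 60000 / 91 ms
Beats per measure (4/4) = 4
One measure = 4 × 60000 / 91 = 240000 / 91 ms
3 measures = 3 × 240000 / 91 = 720000 / 91
= 7912.1 ms


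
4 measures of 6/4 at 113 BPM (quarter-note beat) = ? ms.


Let's work it out.
Quarter-note beat duration = 60000 / 113 ms
Beats per measure (6/4) = 6
One measure = 6 × 60000 / 113 = 360000 / 113 ms
4 measures = 4 × 360000 / 113 = 1440000 / 113
= 12743.4 ms


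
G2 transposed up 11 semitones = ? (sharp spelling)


Step by step:
G2: chromatic position 7 in octave 2 → absolute = 2×12 + 7 = 31
Transpose up 11: 31 + 11 = 42
42 = 3×12 + 6 → F# in octave 3
Result = F#3


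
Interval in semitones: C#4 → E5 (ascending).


Step by step:
Absolute semitone position = octave×12 + chromatic position
C#4: 4×12 + 1 = 49
E5: 5×12 + 4 = 64
Difference = 64 - 49 = 15
= 15 semitones


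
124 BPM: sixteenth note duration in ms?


Let's work it out.
One quarter-note beat = 60000 / BPM = 60000 / 124 ms
Sixteenth note = 1/4 × quarter note
Duration = 1/4 × 60000 / 124 = 15000 / 124
= 121.0 ms


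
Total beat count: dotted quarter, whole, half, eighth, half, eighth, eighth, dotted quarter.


Reasoning:
Beat values:
  dotted quarter = 1.5 beats
  whole = 4 beats
  half = 2 beats
  eighth = 0.5 beats
  half = 2 beats
  eighth = 0.5 beats
  eighth = 0.5 beats
  dotted quarter = 1.5 beats
Sum = 1.5 + 4 + 2 + 0.5 + 2 + 0.5 + 0.5 + 1.5
= 12.5 beats


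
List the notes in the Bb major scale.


Major scale pattern: W-W-H-W-W-W-H (2-2-1-2-2-2-1 semitones)
Starting from Bb:
  Bb + 2 semitones → C
  C + 2 semitones → D
  D + 1 semitone → Eb
  Eb + 2 semitones → F
  F + 2 semitones → G
  G + 2 semitones → A
  A + 1 semitone → Bb
Scale = Bb C D Eb F G A


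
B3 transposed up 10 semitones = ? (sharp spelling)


B3: chromatic position 11 in octave 3 → absolute = 3×12 + 11 = 47
Transpose up 10: 47 + 10 = 57
57 = 4×12 + 9 → A in octave 4
Result = A4


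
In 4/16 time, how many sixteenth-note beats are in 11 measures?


Let's work it out.
Time signature 4/16: the bottom number 16 means the sixteenth note gets one count
The top number 4 means 4 sixteenth-note beats per measure
Total = 4 × 11 measures
= 44 sixteenth-note beats


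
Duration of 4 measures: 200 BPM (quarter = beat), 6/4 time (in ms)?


Quarter-note beat duration = 60000 / 200 ms
Beats per measure (6/4) = 6
One measure = 6 × 60000 / 200 = 360000 / 200 ms
4 measures = 4 × 360000 / 200 = 1440000 / 200
= 7200.0 ms


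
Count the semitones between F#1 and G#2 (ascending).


Solution.
Absolute semitone position = octave×12 + chromatic position
F#1: 1×12 + 6 = 18
G#2: 2×12 + 8 = 32
Difference = 32 - 18 = 14
= 14 semitones


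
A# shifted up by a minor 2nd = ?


minor 2nd: 2 letter names, 1 semitones
Letter: A + 1 → B
Pitch: A# + 1 semitones, spelled as a B → B
= B


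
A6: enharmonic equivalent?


Step by step:
Enharmonic notes sound the same pitch but are spelled with different letter names
A and G## name the same pitch class
= G##6


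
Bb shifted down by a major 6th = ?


major 6th: 6 letter names, 9 semitones
Letter: B - 5 → D
Pitch: Bb - 9 semitones, spelled as a D → Db
= Db


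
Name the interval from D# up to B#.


Solution.
Letter names: D → B spans 6 letter names → a 6th
Semitones: D# → B# = 9 half-steps
A 6th of 9 semitones is a major 6th
= major 6th


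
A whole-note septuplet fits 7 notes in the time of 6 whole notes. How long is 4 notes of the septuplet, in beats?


Step by step:
Septuplet: 7 notes occupy the space of 6 whole notes
Space = 6 × 4 = 24 beats
Each septuplet note = 24 / 7 = 24/7 beats
4 notes = 4 × 24/7 = 96/7
= 96/7 beats


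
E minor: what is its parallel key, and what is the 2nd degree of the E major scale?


Parallel keys share the same tonic but differ in mode
E minor → parallel is E major
E major scale: E F# G# A B C# D#
= E major; 2nd degree = F#


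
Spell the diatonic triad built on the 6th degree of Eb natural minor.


Reasoning:
Eb natural minor scale: Eb F Gb Ab Bb Cb Db
Diatonic triad on degree 6 stacks scale notes 6, 1, 3: Cb Eb Gb
Cb→Eb = 4 semitones; Cb→Gb = 7 semitones → major triad
= Cb Eb Gb (major)


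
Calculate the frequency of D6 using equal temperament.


Solution.
f = 440 × 2^(n/12) where n = semitones from A4
D6: 17 semitones from A4
f = 440 × 2^(17/12)
f = 1174.66 Hz


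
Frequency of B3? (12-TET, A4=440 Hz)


f = 440 × 2^(n/12) where n = semitones from A4
B3: -10 semitones from A4
f = 440 × 2^(-10/12)
f = 246.94 Hz


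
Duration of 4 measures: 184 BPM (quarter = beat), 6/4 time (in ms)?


Quarter-note beat duration = 60000 / 184 ms
Beats per measure (6/4) = 6
One measure = 6 × 60000 / 184 = 360000 / 184 ms
4 measures = 4 × 360000 / 184 = 1440000 / 184
= 7826.1 ms


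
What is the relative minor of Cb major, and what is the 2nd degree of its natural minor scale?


Solution.
The relative minor shares the major's key signature and starts on its 6th degree
6th degree = a major 6th above the tonic; a major 6th above Cb is Ab
→ relative minor of Cb major is Ab minor
Ab natural minor scale: Ab Bb Cb Db Eb Fb Gb
= Ab minor; 2nd degree = Bb


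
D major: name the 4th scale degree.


Working:
Major scale pattern: W-W-H-W-W-W-H (2-2-1-2-2-2-1 semitones)
Starting from D:
  D + 2 semitones → E
  E + 2 semitones → F#
  F# + 1 semitone → G
  G + 2 semitones → A
  A + 2 semitones → B
  B + 2 semitones → C#
  C# + 1 semitone → D
Scale: D E F# G A B C#
Degree 4 = G


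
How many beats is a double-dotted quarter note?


Base quarter note = 1 beat
Dot 1 adds half the previous value: +1/2
Dot 2 adds half the previous value: +1/4
One double-dotted quarter = 1 + 1/2 + 1/4 = 7/4
= 7/4 beats


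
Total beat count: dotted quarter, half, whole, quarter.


Beat values:
  dotted quarter = 1.5 beats
  half = 2 beats
  whole = 4 beats
  quarter = 1 beat
Sum = 1.5 + 2 + 4 + 1
= 8.5 beats


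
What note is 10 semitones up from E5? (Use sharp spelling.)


Reasoning:
E5: chromatic position 4 in octave 5 → absolute = 5×12 + 4 = 64
Transpose up 10: 64 + 10 = 74
74 = 6×12 + 2 → D in octave 6
Result = D6


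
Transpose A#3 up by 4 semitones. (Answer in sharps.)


A#3: chromatic position 10 in octave 3 → absolute = 3×12 + 10 = 46
Transpose up 4: 46 + 4 = 50
50 = 4×12 + 2 → D in octave 4
Result = D4


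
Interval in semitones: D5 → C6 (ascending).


Reasoning:
Absolute semitone position = octave×12 + chromatic position
D5: 5×12 + 2 = 62
C6: 6×12 + 0 = 72
Difference = 72 - 62 = 10
= 10 semitones


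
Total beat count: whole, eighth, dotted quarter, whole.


Let's work it out.
Beat values:
  whole = 4 beats
  eighth = 0.5 beats
  dotted quarter = 1.5 beats
  whole = 4 beats
Sum = 4 + 0.5 + 1.5 + 4
= 10 beats


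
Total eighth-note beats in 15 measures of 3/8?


Reasoning:
Time signature 3/8: the bottom number 8 means the eighth note gets one count
The top number 3 means 3 eighth-note beats per measure
Total = 3 × 15 measures
= 45 eighth-note beats


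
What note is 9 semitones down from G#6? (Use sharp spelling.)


Let's work it out.
G#6: chromatic position 8 in octave 6 → absolute = 6×12 + 8 = 80
Transpose down 9: 80 - 9 = 71
71 = 5×12 + 11 → B in octave 5
Result = B5


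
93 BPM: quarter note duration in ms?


Working:
One quarter-note beat = 60000 / BPM = 60000 / 93 ms
Duration = 60000 / 93
= 645.2 ms


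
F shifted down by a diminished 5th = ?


Solution.
diminished 5th: 5 letter names, 6 semitones
Letter: F - 4 → B
Pitch: F - 6 semitones, spelled as a B → B
= B


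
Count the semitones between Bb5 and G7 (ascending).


Let's work it out.
Absolute semitone position = octave×12 + chromatic position
Bb5: 5×12 + 10 = 70
G7: 7×12 + 7 = 91
Difference = 91 - 70 = 21
= 21 semitones


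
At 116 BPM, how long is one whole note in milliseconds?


Working:
One quarter-note beat = 60000 / BPM = 60000 / 116 ms
Whole note = 4 × quarter note
Duration = 4 × 60000 / 116 = 240000 / 116
= 2069.0 ms


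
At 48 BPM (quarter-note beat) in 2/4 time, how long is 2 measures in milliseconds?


Step by step:
Quarter-note beat duration = 60000 / 48 ms
Beats per measure (2/4) = 2
One measure = 2 × 60000 / 48 = 120000 / 48 ms
2 measures = 2 × 120000 / 48 = 240000 / 48
= 5000.0 ms


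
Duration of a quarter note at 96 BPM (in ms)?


Working:
One quarter-note beat = 60000 / BPM = 60000 / 96 ms
Duration = 60000 / 96
= 625.0 ms


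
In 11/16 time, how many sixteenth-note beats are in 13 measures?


Let's work it out.
Time signature 11/16: the bottom number 16 means the sixteenth note gets one count
The top number 11 means 11 sixteenth-note beats per measure
Total = 11 × 13 measures
= 143 sixteenth-note beats


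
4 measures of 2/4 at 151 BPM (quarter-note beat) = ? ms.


Working:
Quarter-note beat duration = 60000 / 151 ms
Beats per measure (2/4) = 2
One measure = 2 × 60000 / 151 = 120000 / 151 ms
4 measures = 4 × 120000 / 151 = 480000 / 151
= 3178.8 ms


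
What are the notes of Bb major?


Step by step:
Major scale pattern: W-W-H-W-W-W-H (2-2-1-2-2-2-1 semitones)
Starting from Bb:
  Bb + 2 semitones → C
  C + 2 semitones → D
  D + 1 semitone → Eb
  Eb + 2 semitones → F
  F + 2 semitones → G
  G + 2 semitones → A
  A + 1 semitone → Bb
Scale = Bb C D Eb F G A


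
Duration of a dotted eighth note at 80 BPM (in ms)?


One quarter-note beat = 60000 / BPM = 60000 / 80 ms
Dotted eighth note = 3/4 × quarter note
Duration = 3/4 × 60000 / 80 = 45000 / 80
= 562.5 ms


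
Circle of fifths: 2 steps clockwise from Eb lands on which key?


Let's work it out.
Each clockwise step on the circle of fifths moves up a perfect 5th
From Eb: Eb → Bb → F
= F


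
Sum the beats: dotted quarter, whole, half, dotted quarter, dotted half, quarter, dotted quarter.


Beat values:
  dotted quarter = 1.5 beats
  whole = 4 beats
  half = 2 beats
  dotted quarter = 1.5 beats
  dotted half = 3 beats
  quarter = 1 beat
  dotted quarter = 1.5 beats
Sum = 1.5 + 4 + 2 + 1.5 + 3 + 1 + 1.5
= 14.5 beats


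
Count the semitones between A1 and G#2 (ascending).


Working:
Absolute semitone position = octave×12 + chromatic position
A1: 1×12 + 9 = 21
G#2: 2×12 + 8 = 32
Difference = 32 - 21 = 11
= 11 semitones


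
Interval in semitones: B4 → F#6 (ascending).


Working:
Absolute semitone position = octave×12 + chromatic position
B4: 4×12 + 11 = 59
F#6: 6×12 + 6 = 78
Difference = 78 - 59 = 19
= 19 semitones


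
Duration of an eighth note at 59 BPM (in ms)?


Step by step:
One quarter-note beat = 60000 / BPM = 60000 / 59 ms
Eighth note = 1/2 × quarter note
Duration = 1/2 × 60000 / 59 = 30000 / 59
= 508.5 ms


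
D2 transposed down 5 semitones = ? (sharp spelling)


D2: chromatic position 2 in octave 2 → absolute = 2×12 + 2 = 26
Transpose down 5: 26 - 5 = 21
21 = 1×12 + 9 → A in octave 1
Result = A1


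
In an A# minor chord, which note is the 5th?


Let's work it out.
Minor triad = root + minor 3rd (3 semitones) + perfect 5th (7 semitones)
A triad on A# stacks thirds, so the chord tones use letter names A-C-E
Root: A#
Minor 3rd above A#: C#
Perfect 5th above A#: E#
The 5th = E#


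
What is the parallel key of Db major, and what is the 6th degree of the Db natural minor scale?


Parallel keys share the same tonic but differ in mode
Db major → parallel is Db minor
Db natural minor scale: Db Eb Fb Gb Ab Bbb Cb
= Db minor; 6th degree = Bbb


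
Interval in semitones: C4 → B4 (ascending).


Solution.
Absolute semitone position = octave×12 + chromatic position
C4: 4×12 + 0 = 48
B4: 4×12 + 11 = 59
Difference = 59 - 48 = 11
= 11 semitones


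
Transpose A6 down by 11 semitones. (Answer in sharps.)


A6: chromatic position 9 in octave 6 → absolute = 6×12 + 9 = 81
Transpose down 11: 81 - 11 = 70
70 = 5×12 + 10 → A# in octave 5
Result = A#5


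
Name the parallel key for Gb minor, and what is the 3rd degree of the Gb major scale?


Parallel keys share the same tonic but differ in mode
Gb minor → parallel is Gb major
Gb major scale: Gb Ab Bb Cb Db Eb F
= Gb major; 3rd degree = Bb


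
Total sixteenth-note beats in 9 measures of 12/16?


Step by step:
Time signature 12/16: the bottom number 16 means the sixteenth note gets one count
The top number 12 means 12 sixteenth-note beats per measure
Total = 12 × 9 measures
= 108 sixteenth-note beats


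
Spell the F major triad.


Reasoning:
Major triad = root + major 3rd (4 semitones) + perfect 5th (7 semitones)
A triad on F stacks thirds, so the chord tones use letter names F-A-C
Root: F
Major 3rd above F: A
Perfect 5th above F: C
Chord = F A C


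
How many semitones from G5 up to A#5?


Step by step:
Absolute semitone position = octave×12 + chromatic position
G5: 5×12 + 7 = 67
A#5: 5×12 + 10 = 70
Difference = 70 - 67 = 3
= 3 semitones


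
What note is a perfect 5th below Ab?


Let's work it out.
A 5th spans 5 letter names, so from A we land on D
A perfect 5th = 7 semitones below Ab
Spell D at that pitch: Db
= Db


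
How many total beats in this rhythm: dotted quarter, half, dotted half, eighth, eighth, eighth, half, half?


Solution.
Beat values:
  dotted quarter = 1.5 beats
  half = 2 beats
  dotted half = 3 beats
  eighth = 0.5 beats
  eighth = 0.5 beats
  eighth = 0.5 beats
  half = 2 beats
  half = 2 beats
Sum = 1.5 + 2 + 3 + 0.5 + 0.5 + 0.5 + 2 + 2
= 12 beats


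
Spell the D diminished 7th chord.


Step by step:
Diminished 7th chord = root + minor 3rd + diminished 5th + diminished 7th
Seventh chords stack in thirds, so the letter names are D-F-A-C
Root: D
Minor 3rd above D: F
Diminished 5th above D: Ab
Diminished 7th above D: Cb
Chord = D F Ab Cb


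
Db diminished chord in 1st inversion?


Solution.
Root position: Db Fb Abb
1st inversion: move root up an octave
Bass note: Fb
Notes (bottom to top) = Fb Abb Db


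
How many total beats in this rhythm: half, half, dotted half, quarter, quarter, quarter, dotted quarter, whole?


Step by step:
Beat values:
  half = 2 beats
  half = 2 beats
  dotted half = 3 beats
  quarter = 1 beat
  quarter = 1 beat
  quarter = 1 beat
  dotted quarter = 1.5 beats
  whole = 4 beats
Sum = 2 + 2 + 3 + 1 + 1 + 1 + 1.5 + 4
= 15.5 beats


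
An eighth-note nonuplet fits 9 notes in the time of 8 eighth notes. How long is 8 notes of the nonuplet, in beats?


Nonuplet: 9 notes occupy the space of 8 eighth notes
Space = 8 × 1/2 = 4 beats
Each nonuplet note = 4 / 9 = 4/9 beats
8 notes = 8 × 4/9 = 32/9
= 32/9 beats


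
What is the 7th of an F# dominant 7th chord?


Dominant 7th chord = root + major 3rd + perfect 5th + minor 7th
Seventh chords stack in thirds, so the letter names are F-A-C-E
Root: F#
Major 3rd above F#: A#
Perfect 5th above F#: C#
Minor 7th above F#: E
The 7th = E


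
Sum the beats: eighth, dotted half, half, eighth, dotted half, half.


Step by step:
Beat values:
  eighth = 0.5 beats
  dotted half = 3 beats
  half = 2 beats
  eighth = 0.5 beats
  dotted half = 3 beats
  half = 2 beats
Sum = 0.5 + 3 + 2 + 0.5 + 3 + 2
= 11 beats


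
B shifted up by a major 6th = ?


major 6th: 6 letter names, 9 semitones
Letter: B + 5 → G
Pitch: B + 9 semitones, spelled as a G → G#
= G#


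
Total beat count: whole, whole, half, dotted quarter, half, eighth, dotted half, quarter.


Solution.
Beat values:
  whole = 4 beats
  whole = 4 beats
  half = 2 beats
  dotted quarter = 1.5 beats
  half = 2 beats
  eighth = 0.5 beats
  dotted half = 3 beats
  quarter = 1 beat
Sum = 4 + 4 + 2 + 1.5 + 2 + 0.5 + 3 + 1
= 18 beats
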